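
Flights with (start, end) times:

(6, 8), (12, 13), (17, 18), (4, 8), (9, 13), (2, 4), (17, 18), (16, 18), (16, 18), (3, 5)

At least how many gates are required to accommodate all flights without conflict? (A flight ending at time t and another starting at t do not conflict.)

4

Events (time:±→running): 2:+→1 3:+→2 4:-→1 4:+→2 5:-→1 6:+→2 8:-→1 8:-→0 9:+→1 12:+→2 13:-→1 13:-→0 16:+→1 16:+→2 17:+→3 17:+→4 … peak 4.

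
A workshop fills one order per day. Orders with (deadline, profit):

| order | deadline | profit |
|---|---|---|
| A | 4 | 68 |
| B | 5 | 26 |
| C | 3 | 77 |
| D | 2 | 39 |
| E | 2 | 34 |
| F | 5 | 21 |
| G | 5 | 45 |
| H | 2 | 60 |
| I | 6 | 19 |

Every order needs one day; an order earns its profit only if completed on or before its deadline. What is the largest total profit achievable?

Take jobs in profit order; each goes to the latest open slot no later than its deadline.
By profit: C(d3,77), A(d4,68), H(d2,60), G(d5,45), D(d2,39), E(d2,34), B(d5,26), F(d5,21), I(d6,19)
C→slot 3; A→slot 4; H→slot 2; G→slot 5; D→slot 1; E skipped; B skipped; F skipped; I→slot 6.
Profit = 39 + 60 + 77 + 68 + 45 + 19 = 308

308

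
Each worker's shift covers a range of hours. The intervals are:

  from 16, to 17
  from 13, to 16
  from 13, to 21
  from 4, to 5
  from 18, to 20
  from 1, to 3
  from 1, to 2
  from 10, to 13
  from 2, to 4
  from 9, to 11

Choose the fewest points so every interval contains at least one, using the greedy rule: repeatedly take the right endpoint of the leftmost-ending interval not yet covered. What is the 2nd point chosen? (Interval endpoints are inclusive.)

5

Sort by right endpoint; whenever an interval is uncovered, place a point at its right end.
Sorted: [1,2] [1,3] [2,4] [4,5] [9,11] [10,13] [13,16] [16,17] [18,20] [13,21]
{[1,2],[1,3],[2,4]} hit by 2; {[4,5]} hit by 5; {[9,11],[10,13]} hit by 11; {[13,16],[16,17]} hit by 16; {[18,20],[13,21]} hit by 20.
Points: 2, 5, 11, 16, 20 (5 total).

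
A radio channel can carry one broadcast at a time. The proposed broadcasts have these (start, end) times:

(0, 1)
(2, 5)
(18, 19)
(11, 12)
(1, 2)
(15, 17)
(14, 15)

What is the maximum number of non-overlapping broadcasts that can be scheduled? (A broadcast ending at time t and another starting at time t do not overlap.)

Greedy by earliest finish: after sorting by end time, pick each interval compatible with the last pick.
Sorted by end: (0,1)  (1,2)  (2,5)  (11,12)  (14,15)  (15,17)  (18,19)
take (0,1); take (1,2); take (2,5); take (11,12); take (14,15); take (15,17); take (18,19).
Selected 7 broadcasts.

7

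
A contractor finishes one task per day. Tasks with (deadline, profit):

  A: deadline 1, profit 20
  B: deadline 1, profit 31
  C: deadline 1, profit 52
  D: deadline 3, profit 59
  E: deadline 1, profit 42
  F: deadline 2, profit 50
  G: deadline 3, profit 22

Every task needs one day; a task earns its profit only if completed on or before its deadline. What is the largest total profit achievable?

Profit order: D=59 C=52 F=50 E=42 B=31 G=22 A=20
Assign: D→slot 3, C→slot 1, F→slot 2, E skipped, B skipped, G skipped, A skipped.
Slots: [1:C] [2:F] [3:D]
Profit = 52 + 50 + 59 = 161

161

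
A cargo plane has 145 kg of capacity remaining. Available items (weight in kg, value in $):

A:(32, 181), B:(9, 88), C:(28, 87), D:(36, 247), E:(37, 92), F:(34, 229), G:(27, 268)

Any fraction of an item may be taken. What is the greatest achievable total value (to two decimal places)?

Ratios (sorted): G 9.93, B 9.78, D 6.86, F 6.74, A 5.66, C 3.11, E 2.49
take G (27 @ 268); take B (9 @ 88); take D (36 @ 247); take F (34 @ 229); take A (32 @ 181); take 7/28 of C → 21.75. Capacity used 145/145.
Total value = 1034.75

1034.75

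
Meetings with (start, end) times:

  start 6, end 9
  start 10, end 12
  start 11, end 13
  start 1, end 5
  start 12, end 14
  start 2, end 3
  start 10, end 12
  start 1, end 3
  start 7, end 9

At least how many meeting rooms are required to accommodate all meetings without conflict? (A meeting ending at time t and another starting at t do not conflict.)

3

Events (time:±→running): 1:+→1 1:+→2 2:+→3 … peak 3.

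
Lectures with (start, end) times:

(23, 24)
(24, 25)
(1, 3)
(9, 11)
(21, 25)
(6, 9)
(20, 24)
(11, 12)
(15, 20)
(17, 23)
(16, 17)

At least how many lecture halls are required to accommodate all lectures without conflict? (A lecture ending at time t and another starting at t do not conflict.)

starts: [1, 6, 9, 11, 15, 16, 17, 20, 21, 23, 24]
ends:   [3, 9, 11, 12, 17, 20, 23, 24, 24, 25, 25]
s1→1 e3→0 s6→1 e9→0 s9→1 e11→0 s11→1 e12→0 s15→1 s16→2 e17→1 s17→2 e20→1 s20→2 s21→3  — peak 3.

3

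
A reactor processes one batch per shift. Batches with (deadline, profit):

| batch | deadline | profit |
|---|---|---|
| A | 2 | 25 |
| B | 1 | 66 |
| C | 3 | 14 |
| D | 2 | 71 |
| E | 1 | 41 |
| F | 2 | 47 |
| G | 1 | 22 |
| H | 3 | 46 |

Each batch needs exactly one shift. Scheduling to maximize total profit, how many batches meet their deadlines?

3

Profit order: D=71 B=66 F=47 H=46 E=41 A=25 G=22 C=14
Assign: D→slot 2, B→slot 1, F skipped, H→slot 3, E skipped, A skipped, G skipped, C skipped.
Slots: [1:B] [2:D] [3:H]
3 of 8 scheduled.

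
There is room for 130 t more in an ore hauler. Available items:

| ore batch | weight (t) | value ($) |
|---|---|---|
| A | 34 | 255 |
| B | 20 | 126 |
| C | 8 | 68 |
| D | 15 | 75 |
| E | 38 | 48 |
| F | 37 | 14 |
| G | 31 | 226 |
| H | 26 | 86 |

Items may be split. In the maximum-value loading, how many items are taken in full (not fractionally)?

5

Sort by value per unit weight and fill in that order.
Order: C (68/8=8.50) > A (255/34=7.50) > G (226/31=7.29) > B (126/20=6.30) > D (75/15=5.00) > H (86/26=3.31) > E (48/38=1.26) > F (14/37=0.38)
Fill: take C (8 @ 68) → take A (34 @ 255) → take G (31 @ 226) → take B (20 @ 126) → take D (15 @ 75) → take 22/26 of H → 72.77; 130/130 used.
5 item(s) taken whole; one partial (take 22/26 of H).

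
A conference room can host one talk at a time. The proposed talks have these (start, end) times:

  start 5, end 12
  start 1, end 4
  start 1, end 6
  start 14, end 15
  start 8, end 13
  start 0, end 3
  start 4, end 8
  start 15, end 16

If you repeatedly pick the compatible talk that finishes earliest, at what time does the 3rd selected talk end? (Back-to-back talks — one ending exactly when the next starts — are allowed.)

By end time: (0,3), (1,4), (1,6), (4,8), (5,12), (8,13), (14,15), (15,16).
Pick (0,3); next start ≥ 3 → (4,8); next start ≥ 8 → (8,13); next start ≥ 13 → (14,15); next start ≥ 15 → (15,16).
Selected: (0,3) (4,8) (8,13) (14,15) (15,16)

13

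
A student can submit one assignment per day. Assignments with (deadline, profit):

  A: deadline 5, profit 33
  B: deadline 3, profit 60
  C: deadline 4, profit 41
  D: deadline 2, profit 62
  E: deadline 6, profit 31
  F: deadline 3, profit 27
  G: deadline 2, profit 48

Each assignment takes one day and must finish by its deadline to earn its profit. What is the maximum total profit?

275

Sort by profit descending; place each in the latest free slot ≤ its deadline.
Profit order: D=62 B=60 G=48 C=41 A=33 E=31 F=27
Assign: D→slot 2, B→slot 3, G→slot 1, C→slot 4, A→slot 5, E→slot 6, F skipped.
Slots: [1:G] [2:D] [3:B] [4:C] [5:A] [6:E]
Profit = 48 + 62 + 60 + 41 + 33 + 31 = 275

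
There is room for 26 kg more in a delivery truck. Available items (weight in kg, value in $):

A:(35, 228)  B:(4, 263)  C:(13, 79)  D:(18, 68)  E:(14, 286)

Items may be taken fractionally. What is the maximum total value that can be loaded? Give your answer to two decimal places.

Sort by value per unit weight and fill in that order.
Order: B (263/4=65.75) > E (286/14=20.43) > A (228/35=6.51) > C (79/13=6.08) > D (68/18=3.78)
Fill: take B (4 @ 263) → take E (14 @ 286) → take 8/35 of A → 52.11; 26/26 used.
Total value = 601.11

601.11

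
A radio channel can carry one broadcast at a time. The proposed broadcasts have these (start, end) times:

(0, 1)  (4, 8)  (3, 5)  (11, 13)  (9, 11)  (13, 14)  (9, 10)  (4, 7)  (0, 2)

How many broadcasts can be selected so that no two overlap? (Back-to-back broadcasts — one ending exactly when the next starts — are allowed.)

Sort by end time and greedily take each interval whose start is ≥ the last chosen end.
Sorted by end: (0,1)  (0,2)  (3,5)  (4,7)  (4,8)  (9,10)  (9,11)  (11,13)  (13,14)
take (0,1); skip (0,2); take (3,5); skip (4,7); take (9,10); take (11,13); take (13,14).
Selected 5 broadcasts.

5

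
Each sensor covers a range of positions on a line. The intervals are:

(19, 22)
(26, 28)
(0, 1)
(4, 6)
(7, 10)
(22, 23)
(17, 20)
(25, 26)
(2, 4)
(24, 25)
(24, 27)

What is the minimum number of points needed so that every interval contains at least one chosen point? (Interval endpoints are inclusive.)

Sort by right endpoint; whenever an interval is uncovered, place a point at its right end.
By right end: [0,1]  [2,4]  [4,6]  [7,10]  [17,20]  [19,22]  [22,23]  [24,25]  [25,26]  [24,27]  [26,28]
[0,1] uncovered → point at 1; [2,4] uncovered → point at 4; [7,10] uncovered → point at 10; [17,20] uncovered → point at 20; [22,23] uncovered → point at 23; [24,25] uncovered → point at 25; [26,28] uncovered → point at 28.
Points: 1, 4, 10, 20, 23, 25, 28 (7 total).

7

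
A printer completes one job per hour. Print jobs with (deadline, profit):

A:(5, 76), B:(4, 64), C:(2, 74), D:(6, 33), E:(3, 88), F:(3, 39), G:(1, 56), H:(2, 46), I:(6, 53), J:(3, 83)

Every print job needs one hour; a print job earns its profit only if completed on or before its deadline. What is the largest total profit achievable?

By profit: E(d3,88), J(d3,83), A(d5,76), C(d2,74), B(d4,64), G(d1,56), I(d6,53), H(d2,46), F(d3,39), D(d6,33)
E→slot 3; J→slot 2; A→slot 5; C→slot 1; B→slot 4; G skipped; I→slot 6; H skipped; F skipped; D skipped.
Profit = 74 + 83 + 88 + 64 + 76 + 53 = 438

438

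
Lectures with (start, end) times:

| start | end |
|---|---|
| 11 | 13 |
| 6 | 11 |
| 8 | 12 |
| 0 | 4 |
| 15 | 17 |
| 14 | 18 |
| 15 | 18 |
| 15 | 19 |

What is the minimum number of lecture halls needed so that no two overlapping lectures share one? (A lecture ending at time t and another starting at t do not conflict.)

The answer is the maximum number of intervals overlapping at any instant.
Events (time:±→running): 0:+→1 4:-→0 6:+→1 8:+→2 11:-→1 11:+→2 12:-→1 13:-→0 14:+→1 15:+→2 15:+→3 15:+→4 … peak 4.

4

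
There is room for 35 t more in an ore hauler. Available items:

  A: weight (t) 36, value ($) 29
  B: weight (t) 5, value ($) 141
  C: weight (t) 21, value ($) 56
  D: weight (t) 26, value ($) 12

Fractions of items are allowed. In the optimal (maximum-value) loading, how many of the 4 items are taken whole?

2

Order: B (141/5=28.20) > C (56/21=2.67) > A (29/36=0.81) > D (12/26=0.46)
Fill: take B (5 @ 141) → take C (21 @ 56) → take 9/36 of A → 7.25; 35/35 used.
2 item(s) taken whole; one partial (take 9/36 of A).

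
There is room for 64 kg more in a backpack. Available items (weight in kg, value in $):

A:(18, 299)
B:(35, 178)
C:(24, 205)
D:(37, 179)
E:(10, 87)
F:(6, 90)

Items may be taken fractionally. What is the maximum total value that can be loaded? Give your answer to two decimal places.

711.51

Greedy by value/weight ratio, highest first.
Order: A (299/18=16.61) > F (90/6=15.00) > E (87/10=8.70) > C (205/24=8.54) > B (178/35=5.09) > D (179/37=4.84)
Fill: take A (18 @ 299) → take F (6 @ 90) → take E (10 @ 87) → take C (24 @ 205) → take 6/35 of B → 30.51; 64/64 used.
Total value = 711.51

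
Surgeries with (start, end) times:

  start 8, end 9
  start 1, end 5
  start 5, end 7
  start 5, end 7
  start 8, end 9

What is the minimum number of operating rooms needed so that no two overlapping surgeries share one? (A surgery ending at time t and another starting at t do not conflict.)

The answer is the maximum number of intervals overlapping at any instant.
starts: [1, 5, 5, 8, 8]
ends:   [5, 7, 7, 9, 9]
s1→1 e5→0 s5→1 s5→2  — peak 2.

2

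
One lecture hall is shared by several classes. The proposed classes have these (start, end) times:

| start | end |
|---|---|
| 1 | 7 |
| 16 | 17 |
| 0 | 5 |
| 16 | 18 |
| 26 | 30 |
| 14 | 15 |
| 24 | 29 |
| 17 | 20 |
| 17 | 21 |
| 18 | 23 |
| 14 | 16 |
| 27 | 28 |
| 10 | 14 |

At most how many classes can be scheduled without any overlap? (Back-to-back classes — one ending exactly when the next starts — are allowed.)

6

Sorted by end: (0,5)  (1,7)  (10,14)  (14,15)  (14,16)  (16,17)  (16,18)  (17,20)  (17,21)  (18,23)  (27,28)  (24,29)  (26,30)
take (0,5); skip (1,7); take (10,14); take (14,15); take (16,17); take (17,20); take (27,28); skip (24,29).
Selected 6 classes.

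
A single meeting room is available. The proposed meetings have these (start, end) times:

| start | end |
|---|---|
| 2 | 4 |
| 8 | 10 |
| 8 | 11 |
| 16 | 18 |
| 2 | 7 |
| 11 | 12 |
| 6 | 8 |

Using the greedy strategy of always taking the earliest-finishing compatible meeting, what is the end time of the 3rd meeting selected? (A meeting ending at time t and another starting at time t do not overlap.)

10

Sort by end time and greedily take each interval whose start is ≥ the last chosen end.
Sorted by end: (2,4)  (2,7)  (6,8)  (8,10)  (8,11)  (11,12)  (16,18)
take (2,4); take (6,8); take (8,10); take (11,12); take (16,18).
Selected: (2,4) (6,8) (8,10) (11,12) (16,18)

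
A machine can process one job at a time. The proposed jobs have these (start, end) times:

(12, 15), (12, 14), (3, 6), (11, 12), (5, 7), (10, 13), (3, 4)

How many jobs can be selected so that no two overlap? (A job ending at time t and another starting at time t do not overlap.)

Greedy by earliest finish: after sorting by end time, pick each interval compatible with the last pick.
Sorted by end: (3,4)  (3,6)  (5,7)  (11,12)  (10,13)  (12,14)  (12,15)
take (3,4); take (5,7); take (11,12); take (12,14).
Selected 4 jobs.

4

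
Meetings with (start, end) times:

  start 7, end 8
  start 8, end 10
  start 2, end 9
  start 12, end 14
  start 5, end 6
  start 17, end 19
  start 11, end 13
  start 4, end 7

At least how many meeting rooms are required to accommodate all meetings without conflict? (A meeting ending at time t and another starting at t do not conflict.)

3

starts: [2, 4, 5, 7, 8, 11, 12, 17]
ends:   [6, 7, 8, 9, 10, 13, 14, 19]
s2→1 s4→2 s5→3  — peak 3.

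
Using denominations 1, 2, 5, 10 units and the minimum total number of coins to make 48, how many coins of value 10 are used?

4

48 = 4×10 + 1×5 + 1×2 + 1×1
Count of 10: 4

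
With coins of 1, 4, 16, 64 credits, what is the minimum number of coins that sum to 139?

7

Use the largest denomination that fits, subtract, and repeat.
139 = 2×64 + 2×4 + 3×1
Total coins = 2 + 2 + 3 = 7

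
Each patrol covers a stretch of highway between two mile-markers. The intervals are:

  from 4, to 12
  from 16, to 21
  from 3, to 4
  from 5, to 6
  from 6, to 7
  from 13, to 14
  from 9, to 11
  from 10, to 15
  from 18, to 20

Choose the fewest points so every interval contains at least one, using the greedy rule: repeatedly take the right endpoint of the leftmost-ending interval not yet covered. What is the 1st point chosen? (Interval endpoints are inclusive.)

4

Sort by right endpoint; whenever an interval is uncovered, place a point at its right end.
Sorted: [3,4] [5,6] [6,7] [9,11] [4,12] [13,14] [10,15] [18,20] [16,21]
{[3,4]} hit by 4; {[5,6],[6,7]} hit by 6; {[9,11],[4,12]} hit by 11; {[13,14],[10,15]} hit by 14; {[18,20],[16,21]} hit by 20.
Points: 4, 6, 11, 14, 20 (5 total).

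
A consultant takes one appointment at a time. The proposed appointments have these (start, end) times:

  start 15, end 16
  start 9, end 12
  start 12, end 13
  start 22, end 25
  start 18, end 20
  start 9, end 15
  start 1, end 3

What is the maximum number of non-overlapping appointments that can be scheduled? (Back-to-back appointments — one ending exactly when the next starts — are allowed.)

Sorted by end: (1,3)  (9,12)  (12,13)  (9,15)  (15,16)  (18,20)  (22,25)
take (1,3); take (9,12); take (12,13); skip (9,15); take (15,16); take (18,20); take (22,25).
Selected 6 appointments.

6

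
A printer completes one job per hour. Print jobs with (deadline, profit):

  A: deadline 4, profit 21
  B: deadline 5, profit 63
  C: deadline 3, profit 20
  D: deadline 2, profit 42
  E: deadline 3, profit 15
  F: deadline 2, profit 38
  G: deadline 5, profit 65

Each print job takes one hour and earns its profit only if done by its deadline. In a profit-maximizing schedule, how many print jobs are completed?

5

Take jobs in profit order; each goes to the latest open slot no later than its deadline.
By profit: G(d5,65), B(d5,63), D(d2,42), F(d2,38), A(d4,21), C(d3,20), E(d3,15)
G→slot 5; B→slot 4; D→slot 2; F→slot 1; A→slot 3; C skipped; E skipped.
5 of 7 scheduled.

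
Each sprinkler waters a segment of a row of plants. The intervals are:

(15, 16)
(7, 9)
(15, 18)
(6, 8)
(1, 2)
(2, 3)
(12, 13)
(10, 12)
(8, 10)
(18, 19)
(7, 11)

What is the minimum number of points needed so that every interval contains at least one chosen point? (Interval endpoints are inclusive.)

Sort by right endpoint; whenever an interval is uncovered, place a point at its right end.
By right end: [1,2]  [2,3]  [6,8]  [7,9]  [8,10]  [7,11]  [10,12]  [12,13]  [15,16]  [15,18]  [18,19]
[1,2] uncovered → point at 2; [6,8] uncovered → point at 8; [10,12] uncovered → point at 12; [15,16] uncovered → point at 16; [18,19] uncovered → point at 19.
Points: 2, 8, 12, 16, 19 (5 total).

5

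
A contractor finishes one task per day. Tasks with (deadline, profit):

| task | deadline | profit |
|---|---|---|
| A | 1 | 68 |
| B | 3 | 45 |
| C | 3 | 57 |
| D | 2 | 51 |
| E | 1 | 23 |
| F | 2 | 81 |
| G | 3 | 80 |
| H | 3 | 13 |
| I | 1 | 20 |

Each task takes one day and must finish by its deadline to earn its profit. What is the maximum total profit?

229

Sort by profit descending; place each in the latest free slot ≤ its deadline.
Profit order: F=81 G=80 A=68 C=57 D=51 B=45 E=23 I=20 H=13
Assign: F→slot 2, G→slot 3, A→slot 1, C skipped, D skipped, B skipped, E skipped, I skipped, H skipped.
Slots: [1:A] [2:F] [3:G]
Profit = 68 + 81 + 80 = 229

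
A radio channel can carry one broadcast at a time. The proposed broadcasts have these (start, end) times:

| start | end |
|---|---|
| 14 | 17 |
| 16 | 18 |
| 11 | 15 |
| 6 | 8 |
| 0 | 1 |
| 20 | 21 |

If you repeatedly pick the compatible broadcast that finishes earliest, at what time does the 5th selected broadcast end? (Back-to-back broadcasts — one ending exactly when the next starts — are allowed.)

By end time: (0,1), (6,8), (11,15), (14,17), (16,18), (20,21).
Pick (0,1); next start ≥ 1 → (6,8); next start ≥ 8 → (11,15); next start ≥ 15 → (16,18); next start ≥ 18 → (20,21).
Selected: (0,1) (6,8) (11,15) (16,18) (20,21)

21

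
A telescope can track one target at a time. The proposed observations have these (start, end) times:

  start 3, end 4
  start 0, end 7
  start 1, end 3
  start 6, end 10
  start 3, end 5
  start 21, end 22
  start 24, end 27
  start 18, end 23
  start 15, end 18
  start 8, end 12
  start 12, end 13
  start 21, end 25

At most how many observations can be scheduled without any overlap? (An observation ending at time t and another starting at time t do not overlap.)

7

Order by finish time; keep every interval that doesn't clash with the previous kept one.
By end time: (1,3), (3,4), (3,5), (0,7), (6,10), (8,12), (12,13), (15,18), (21,22), (18,23), (21,25), (24,27).
Pick (1,3); next start ≥ 3 → (3,4); next start ≥ 4 → (6,10); next start ≥ 10 → (12,13); next start ≥ 13 → (15,18); next start ≥ 18 → (21,22); next start ≥ 22 → (24,27).
Selected 7 observations.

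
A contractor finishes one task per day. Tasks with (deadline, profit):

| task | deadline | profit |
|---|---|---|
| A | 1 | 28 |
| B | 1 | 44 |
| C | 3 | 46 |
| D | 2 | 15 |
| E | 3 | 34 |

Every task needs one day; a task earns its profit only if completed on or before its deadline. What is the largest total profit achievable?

124

Sort by profit descending; place each in the latest free slot ≤ its deadline.
By profit: C(d3,46), B(d1,44), E(d3,34), A(d1,28), D(d2,15)
C→slot 3; B→slot 1; E→slot 2; A skipped; D skipped.
Profit = 44 + 34 + 46 = 124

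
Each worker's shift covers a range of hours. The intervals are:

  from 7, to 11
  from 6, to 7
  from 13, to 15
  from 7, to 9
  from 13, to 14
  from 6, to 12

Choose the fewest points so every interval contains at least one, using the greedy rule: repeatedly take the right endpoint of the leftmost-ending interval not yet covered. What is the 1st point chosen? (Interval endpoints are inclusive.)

7

Sorted: [6,7] [7,9] [7,11] [6,12] [13,14] [13,15]
{[6,7],[7,9],[7,11],[6,12]} hit by 7; {[13,14],[13,15]} hit by 14.
Points: 7, 14 (2 total).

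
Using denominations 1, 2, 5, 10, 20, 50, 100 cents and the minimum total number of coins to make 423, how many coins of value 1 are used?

423 = 4×100 + 1×20 + 1×2 + 1×1
Count of 1: 1

1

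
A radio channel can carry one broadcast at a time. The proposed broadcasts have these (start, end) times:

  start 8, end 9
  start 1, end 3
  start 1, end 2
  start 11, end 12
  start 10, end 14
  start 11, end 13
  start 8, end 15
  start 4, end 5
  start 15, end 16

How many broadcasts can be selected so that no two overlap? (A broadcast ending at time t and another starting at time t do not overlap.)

Sort by end time and greedily take each interval whose start is ≥ the last chosen end.
Sorted by end: (1,2)  (1,3)  (4,5)  (8,9)  (11,12)  (11,13)  (10,14)  (8,15)  (15,16)
take (1,2); take (4,5); take (8,9); take (11,12); take (15,16).
Selected 5 broadcasts.

5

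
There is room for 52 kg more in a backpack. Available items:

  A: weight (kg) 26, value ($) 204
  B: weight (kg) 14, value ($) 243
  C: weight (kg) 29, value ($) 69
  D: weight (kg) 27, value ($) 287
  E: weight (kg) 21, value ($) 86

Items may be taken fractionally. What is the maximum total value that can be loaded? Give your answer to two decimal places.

Ratios (sorted): B 17.36, D 10.63, A 7.85, E 4.10, C 2.38
take B (14 @ 243); take D (27 @ 287); take 11/26 of A → 86.31. Capacity used 52/52.
Total value = 616.31

616.31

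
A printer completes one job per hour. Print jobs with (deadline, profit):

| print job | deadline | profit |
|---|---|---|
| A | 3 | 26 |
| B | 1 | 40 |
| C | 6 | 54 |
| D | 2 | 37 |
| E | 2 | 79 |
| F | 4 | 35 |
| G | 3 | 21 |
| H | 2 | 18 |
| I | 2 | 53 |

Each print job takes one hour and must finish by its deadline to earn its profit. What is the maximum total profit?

Sort by profit descending; place each in the latest free slot ≤ its deadline.
By profit: E(d2,79), C(d6,54), I(d2,53), B(d1,40), D(d2,37), F(d4,35), A(d3,26), G(d3,21), H(d2,18)
E→slot 2; C→slot 6; I→slot 1; B skipped; D skipped; F→slot 4; A→slot 3; G skipped; H skipped.
Profit = 53 + 79 + 26 + 35 + 54 = 247

247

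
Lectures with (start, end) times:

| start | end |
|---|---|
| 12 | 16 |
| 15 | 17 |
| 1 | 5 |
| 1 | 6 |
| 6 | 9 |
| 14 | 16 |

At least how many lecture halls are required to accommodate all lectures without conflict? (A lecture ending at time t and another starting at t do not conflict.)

starts: [1, 1, 6, 12, 14, 15]
ends:   [5, 6, 9, 16, 16, 17]
s1→1 s1→2 e5→1 e6→0 s6→1 e9→0 s12→1 s14→2 s15→3  — peak 3.

3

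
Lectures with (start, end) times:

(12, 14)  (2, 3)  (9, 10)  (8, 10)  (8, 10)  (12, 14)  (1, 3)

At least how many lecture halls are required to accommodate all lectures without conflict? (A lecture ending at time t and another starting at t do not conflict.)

Events (time:±→running): 1:+→1 2:+→2 3:-→1 3:-→0 8:+→1 8:+→2 9:+→3 … peak 3.

3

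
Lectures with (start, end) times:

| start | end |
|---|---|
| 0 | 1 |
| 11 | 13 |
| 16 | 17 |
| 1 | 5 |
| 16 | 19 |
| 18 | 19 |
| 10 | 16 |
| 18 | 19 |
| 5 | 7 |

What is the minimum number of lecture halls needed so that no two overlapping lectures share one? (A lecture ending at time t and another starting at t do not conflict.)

3

The answer is the maximum number of intervals overlapping at any instant.
starts: [0, 1, 5, 10, 11, 16, 16, 18, 18]
ends:   [1, 5, 7, 13, 16, 17, 19, 19, 19]
s0→1 e1→0 s1→1 e5→0 s5→1 e7→0 s10→1 s11→2 e13→1 e16→0 s16→1 s16→2 e17→1 s18→2 s18→3  — peak 3.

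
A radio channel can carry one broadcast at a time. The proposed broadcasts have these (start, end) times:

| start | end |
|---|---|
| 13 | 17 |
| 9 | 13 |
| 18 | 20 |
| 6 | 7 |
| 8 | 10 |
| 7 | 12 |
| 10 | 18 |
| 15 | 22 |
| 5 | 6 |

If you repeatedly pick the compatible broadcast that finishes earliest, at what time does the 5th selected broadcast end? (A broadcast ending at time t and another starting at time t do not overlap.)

Order by finish time; keep every interval that doesn't clash with the previous kept one.
By end time: (5,6), (6,7), (8,10), (7,12), (9,13), (13,17), (10,18), (18,20), (15,22).
Pick (5,6); next start ≥ 6 → (6,7); next start ≥ 7 → (8,10); next start ≥ 10 → (13,17); next start ≥ 17 → (18,20).
Selected: (5,6) (6,7) (8,10) (13,17) (18,20)

20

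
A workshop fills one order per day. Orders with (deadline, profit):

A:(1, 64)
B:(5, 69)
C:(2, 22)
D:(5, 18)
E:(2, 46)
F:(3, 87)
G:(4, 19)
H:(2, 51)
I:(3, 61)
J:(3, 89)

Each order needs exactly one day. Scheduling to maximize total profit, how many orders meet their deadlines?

5

Profit order: J=89 F=87 B=69 A=64 I=61 H=51 E=46 C=22 G=19 D=18
Assign: J→slot 3, F→slot 2, B→slot 5, A→slot 1, I skipped, H skipped, E skipped, C skipped, G→slot 4, D skipped.
Slots: [1:A] [2:F] [3:J] [4:G] [5:B]
5 of 10 scheduled.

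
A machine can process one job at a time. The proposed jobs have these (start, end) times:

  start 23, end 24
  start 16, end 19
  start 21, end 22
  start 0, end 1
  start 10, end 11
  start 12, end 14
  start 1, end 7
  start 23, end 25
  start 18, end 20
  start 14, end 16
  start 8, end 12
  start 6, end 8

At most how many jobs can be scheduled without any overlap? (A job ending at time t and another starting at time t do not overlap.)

Order by finish time; keep every interval that doesn't clash with the previous kept one.
Sorted by end: (0,1)  (1,7)  (6,8)  (10,11)  (8,12)  (12,14)  (14,16)  (16,19)  (18,20)  (21,22)  (23,24)  (23,25)
take (0,1); take (1,7); take (10,11); take (12,14); take (14,16); take (16,19); skip (18,20); take (21,22); take (23,24).
Selected 8 jobs.

8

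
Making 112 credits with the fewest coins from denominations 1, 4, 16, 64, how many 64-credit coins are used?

112 − 1×64→48 − 3×16→0
Count of 64: 1

1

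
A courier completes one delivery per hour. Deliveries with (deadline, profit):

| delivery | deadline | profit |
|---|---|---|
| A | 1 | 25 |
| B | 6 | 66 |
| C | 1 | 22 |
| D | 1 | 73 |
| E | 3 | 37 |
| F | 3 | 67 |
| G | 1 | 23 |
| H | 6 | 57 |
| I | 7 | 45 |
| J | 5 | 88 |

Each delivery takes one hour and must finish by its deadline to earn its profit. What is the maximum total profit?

Sort by profit descending; place each in the latest free slot ≤ its deadline.
By profit: J(d5,88), D(d1,73), F(d3,67), B(d6,66), H(d6,57), I(d7,45), E(d3,37), A(d1,25), G(d1,23), C(d1,22)
J→slot 5; D→slot 1; F→slot 3; B→slot 6; H→slot 4; I→slot 7; E→slot 2; A skipped; G skipped; C skipped.
Profit = 73 + 37 + 67 + 57 + 88 + 66 + 45 = 433

433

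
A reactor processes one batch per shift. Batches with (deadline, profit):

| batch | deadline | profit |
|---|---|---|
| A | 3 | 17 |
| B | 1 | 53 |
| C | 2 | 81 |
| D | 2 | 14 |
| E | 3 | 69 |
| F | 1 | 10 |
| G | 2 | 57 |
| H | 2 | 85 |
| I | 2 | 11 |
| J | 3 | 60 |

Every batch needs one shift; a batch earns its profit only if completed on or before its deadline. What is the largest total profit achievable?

235

By profit: H(d2,85), C(d2,81), E(d3,69), J(d3,60), G(d2,57), B(d1,53), A(d3,17), D(d2,14), I(d2,11), F(d1,10)
H→slot 2; C→slot 1; E→slot 3; J skipped; G skipped; B skipped; A skipped; D skipped; I skipped; F skipped.
Profit = 81 + 85 + 69 = 235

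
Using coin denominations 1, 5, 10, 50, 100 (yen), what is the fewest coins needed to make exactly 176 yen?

6

Greedy: take as many of the largest coin as possible, then repeat with the remainder.
176 − 1×100→76 − 1×50→26 − 2×10→6 − 1×5→1 − 1×1→0
Total coins = 1 + 1 + 2 + 1 + 1 = 6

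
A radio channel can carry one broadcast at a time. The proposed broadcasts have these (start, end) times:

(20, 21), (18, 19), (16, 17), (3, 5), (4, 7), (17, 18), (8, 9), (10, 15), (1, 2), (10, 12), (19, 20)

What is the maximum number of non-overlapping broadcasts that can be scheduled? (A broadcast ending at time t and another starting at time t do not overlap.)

9

Sorted by end: (1,2)  (3,5)  (4,7)  (8,9)  (10,12)  (10,15)  (16,17)  (17,18)  (18,19)  (19,20)  (20,21)
take (1,2); take (3,5); take (8,9); take (10,12); skip (10,15); take (16,17); take (17,18); take (18,19); take (19,20); take (20,21).
Selected 9 broadcasts.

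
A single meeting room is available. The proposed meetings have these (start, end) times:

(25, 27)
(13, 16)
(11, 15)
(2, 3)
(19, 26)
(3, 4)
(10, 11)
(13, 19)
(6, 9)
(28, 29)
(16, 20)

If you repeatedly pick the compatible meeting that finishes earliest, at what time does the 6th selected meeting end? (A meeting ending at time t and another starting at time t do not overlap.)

20

Sort by end time and greedily take each interval whose start is ≥ the last chosen end.
Sorted by end: (2,3)  (3,4)  (6,9)  (10,11)  (11,15)  (13,16)  (13,19)  (16,20)  (19,26)  (25,27)  (28,29)
take (2,3); take (3,4); take (6,9); take (10,11); take (11,15); skip (13,16); take (16,20); take (25,27); take (28,29).
Selected: (2,3) (3,4) (6,9) (10,11) (11,15) (16,20) (25,27) (28,29)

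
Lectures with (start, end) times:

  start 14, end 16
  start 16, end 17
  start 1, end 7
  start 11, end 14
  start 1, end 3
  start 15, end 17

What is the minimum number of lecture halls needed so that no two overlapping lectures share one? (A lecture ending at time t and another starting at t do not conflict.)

starts: [1, 1, 11, 14, 15, 16]
ends:   [3, 7, 14, 16, 17, 17]
s1→1 s1→2  — peak 2.

2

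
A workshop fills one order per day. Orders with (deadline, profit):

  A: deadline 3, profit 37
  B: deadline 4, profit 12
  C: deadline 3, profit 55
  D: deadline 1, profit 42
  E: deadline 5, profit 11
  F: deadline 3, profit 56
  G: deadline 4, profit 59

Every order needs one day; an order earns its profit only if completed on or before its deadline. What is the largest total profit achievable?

Sort by profit descending; place each in the latest free slot ≤ its deadline.
By profit: G(d4,59), F(d3,56), C(d3,55), D(d1,42), A(d3,37), B(d4,12), E(d5,11)
G→slot 4; F→slot 3; C→slot 2; D→slot 1; A skipped; B skipped; E→slot 5.
Profit = 42 + 55 + 56 + 59 + 11 = 223

223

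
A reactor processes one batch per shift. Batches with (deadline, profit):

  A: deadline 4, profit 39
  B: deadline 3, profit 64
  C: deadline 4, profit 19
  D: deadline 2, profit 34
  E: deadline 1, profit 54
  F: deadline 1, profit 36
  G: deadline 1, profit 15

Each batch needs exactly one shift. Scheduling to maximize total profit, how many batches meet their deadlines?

Take jobs in profit order; each goes to the latest open slot no later than its deadline.
By profit: B(d3,64), E(d1,54), A(d4,39), F(d1,36), D(d2,34), C(d4,19), G(d1,15)
B→slot 3; E→slot 1; A→slot 4; F skipped; D→slot 2; C skipped; G skipped.
4 of 7 scheduled.

4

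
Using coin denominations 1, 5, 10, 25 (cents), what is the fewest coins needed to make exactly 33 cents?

5

33 − 1×25→8 − 1×5→3 − 3×1→0
Total coins = 1 + 1 + 3 = 5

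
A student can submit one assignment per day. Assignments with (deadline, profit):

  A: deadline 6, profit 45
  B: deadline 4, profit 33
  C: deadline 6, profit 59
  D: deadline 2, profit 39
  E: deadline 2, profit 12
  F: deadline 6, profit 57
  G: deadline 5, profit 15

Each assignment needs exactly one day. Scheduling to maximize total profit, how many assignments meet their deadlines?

Take jobs in profit order; each goes to the latest open slot no later than its deadline.
Profit order: C=59 F=57 A=45 D=39 B=33 G=15 E=12
Assign: C→slot 6, F→slot 5, A→slot 4, D→slot 2, B→slot 3, G→slot 1, E skipped.
Slots: [1:G] [2:D] [3:B] [4:A] [5:F] [6:C]
6 of 7 scheduled.

6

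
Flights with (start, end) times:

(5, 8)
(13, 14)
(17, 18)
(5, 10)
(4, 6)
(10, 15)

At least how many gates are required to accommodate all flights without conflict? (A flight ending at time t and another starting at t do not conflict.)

3

Events (time:±→running): 4:+→1 5:+→2 5:+→3 … peak 3.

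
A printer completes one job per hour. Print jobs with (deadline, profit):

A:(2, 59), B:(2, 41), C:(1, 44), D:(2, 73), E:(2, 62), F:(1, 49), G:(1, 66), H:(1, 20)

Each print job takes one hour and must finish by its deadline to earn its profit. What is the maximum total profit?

By profit: D(d2,73), G(d1,66), E(d2,62), A(d2,59), F(d1,49), C(d1,44), B(d2,41), H(d1,20)
D→slot 2; G→slot 1; E skipped; A skipped; F skipped; C skipped; B skipped; H skipped.
Profit = 66 + 73 = 139

139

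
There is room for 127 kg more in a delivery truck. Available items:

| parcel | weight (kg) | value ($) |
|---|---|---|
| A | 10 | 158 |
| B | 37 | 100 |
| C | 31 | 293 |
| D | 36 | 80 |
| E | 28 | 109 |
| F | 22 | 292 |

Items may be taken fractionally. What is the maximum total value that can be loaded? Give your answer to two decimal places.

949.30

Greedy by value/weight ratio, highest first.
Order: A (158/10=15.80) > F (292/22=13.27) > C (293/31=9.45) > E (109/28=3.89) > B (100/37=2.70) > D (80/36=2.22)
Fill: take A (10 @ 158) → take F (22 @ 292) → take C (31 @ 293) → take E (28 @ 109) → take 36/37 of B → 97.30; 127/127 used.
Total value = 949.30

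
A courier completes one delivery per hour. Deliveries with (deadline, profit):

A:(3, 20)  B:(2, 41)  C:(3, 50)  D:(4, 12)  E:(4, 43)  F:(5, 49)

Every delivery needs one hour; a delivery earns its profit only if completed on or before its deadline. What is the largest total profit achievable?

203

Sort by profit descending; place each in the latest free slot ≤ its deadline.
By profit: C(d3,50), F(d5,49), E(d4,43), B(d2,41), A(d3,20), D(d4,12)
C→slot 3; F→slot 5; E→slot 4; B→slot 2; A→slot 1; D skipped.
Profit = 20 + 41 + 50 + 43 + 49 = 203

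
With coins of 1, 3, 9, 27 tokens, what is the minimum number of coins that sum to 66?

4

Greedy: take as many of the largest coin as possible, then repeat with the remainder.
66 = 2×27 + 1×9 + 1×3
Total coins = 2 + 1 + 1 = 4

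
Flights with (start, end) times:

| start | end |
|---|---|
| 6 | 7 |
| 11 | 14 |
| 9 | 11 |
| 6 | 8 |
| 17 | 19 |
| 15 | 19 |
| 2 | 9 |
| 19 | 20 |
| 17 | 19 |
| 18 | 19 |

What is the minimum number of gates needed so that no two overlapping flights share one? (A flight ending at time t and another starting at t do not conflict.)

4

starts: [2, 6, 6, 9, 11, 15, 17, 17, 18, 19]
ends:   [7, 8, 9, 11, 14, 19, 19, 19, 19, 20]
s2→1 s6→2 s6→3 e7→2 e8→1 e9→0 s9→1 e11→0 s11→1 e14→0 s15→1 s17→2 s17→3 s18→4  — peak 4.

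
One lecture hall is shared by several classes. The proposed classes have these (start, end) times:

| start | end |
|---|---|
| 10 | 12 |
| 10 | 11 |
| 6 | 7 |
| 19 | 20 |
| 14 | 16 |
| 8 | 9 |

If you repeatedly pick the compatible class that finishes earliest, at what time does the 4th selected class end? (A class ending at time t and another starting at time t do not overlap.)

16

By end time: (6,7), (8,9), (10,11), (10,12), (14,16), (19,20).
Pick (6,7); next start ≥ 7 → (8,9); next start ≥ 9 → (10,11); next start ≥ 11 → (14,16); next start ≥ 16 → (19,20).
Selected: (6,7) (8,9) (10,11) (14,16) (19,20)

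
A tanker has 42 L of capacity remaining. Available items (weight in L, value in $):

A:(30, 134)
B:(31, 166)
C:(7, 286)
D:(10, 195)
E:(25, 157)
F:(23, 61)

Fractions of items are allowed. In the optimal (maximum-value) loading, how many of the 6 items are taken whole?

3

Greedy by value/weight ratio, highest first.
Order: C (286/7=40.86) > D (195/10=19.50) > E (157/25=6.28) > B (166/31=5.35) > A (134/30=4.47) > F (61/23=2.65)
Fill: take C (7 @ 286) → take D (10 @ 195) → take E (25 @ 157); 42/42 used.
3 item(s) taken whole.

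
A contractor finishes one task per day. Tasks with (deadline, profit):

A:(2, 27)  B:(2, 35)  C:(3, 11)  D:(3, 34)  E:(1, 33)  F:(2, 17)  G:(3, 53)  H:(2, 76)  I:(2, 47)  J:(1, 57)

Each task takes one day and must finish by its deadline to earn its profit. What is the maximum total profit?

Profit order: H=76 J=57 G=53 I=47 B=35 D=34 E=33 A=27 F=17 C=11
Assign: H→slot 2, J→slot 1, G→slot 3, I skipped, B skipped, D skipped, E skipped, A skipped, F skipped, C skipped.
Slots: [1:J] [2:H] [3:G]
Profit = 57 + 76 + 53 = 186

186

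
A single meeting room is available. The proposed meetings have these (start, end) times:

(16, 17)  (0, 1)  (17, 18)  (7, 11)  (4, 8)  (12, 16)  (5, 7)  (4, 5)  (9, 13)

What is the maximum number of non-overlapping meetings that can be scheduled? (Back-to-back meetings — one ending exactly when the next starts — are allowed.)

7

Greedy by earliest finish: after sorting by end time, pick each interval compatible with the last pick.
By end time: (0,1), (4,5), (5,7), (4,8), (7,11), (9,13), (12,16), (16,17), (17,18).
Pick (0,1); next start ≥ 1 → (4,5); next start ≥ 5 → (5,7); next start ≥ 7 → (7,11); next start ≥ 11 → (12,16); next start ≥ 16 → (16,17); next start ≥ 17 → (17,18).
Selected 7 meetings.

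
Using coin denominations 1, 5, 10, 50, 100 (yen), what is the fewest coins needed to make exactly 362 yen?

7

Greedy: take as many of the largest coin as possible, then repeat with the remainder.
362 − 3×100→62 − 1×50→12 − 1×10→2 − 2×1→0
Total coins = 3 + 1 + 1 + 2 = 7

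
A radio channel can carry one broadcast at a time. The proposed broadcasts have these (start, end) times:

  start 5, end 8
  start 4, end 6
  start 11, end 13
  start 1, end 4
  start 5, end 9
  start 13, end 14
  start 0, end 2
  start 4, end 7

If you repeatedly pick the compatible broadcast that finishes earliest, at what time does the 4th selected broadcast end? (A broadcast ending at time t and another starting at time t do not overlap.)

14

Sort by end time and greedily take each interval whose start is ≥ the last chosen end.
Sorted by end: (0,2)  (1,4)  (4,6)  (4,7)  (5,8)  (5,9)  (11,13)  (13,14)
take (0,2); take (4,6); take (11,13); take (13,14).
Selected: (0,2) (4,6) (11,13) (13,14)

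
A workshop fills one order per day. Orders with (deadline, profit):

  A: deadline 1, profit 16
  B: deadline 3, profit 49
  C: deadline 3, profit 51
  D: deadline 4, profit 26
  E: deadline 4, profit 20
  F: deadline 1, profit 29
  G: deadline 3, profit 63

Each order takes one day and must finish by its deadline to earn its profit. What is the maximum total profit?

189

Profit order: G=63 C=51 B=49 F=29 D=26 E=20 A=16
Assign: G→slot 3, C→slot 2, B→slot 1, F skipped, D→slot 4, E skipped, A skipped.
Slots: [1:B] [2:C] [3:G] [4:D]
Profit = 49 + 51 + 63 + 26 = 189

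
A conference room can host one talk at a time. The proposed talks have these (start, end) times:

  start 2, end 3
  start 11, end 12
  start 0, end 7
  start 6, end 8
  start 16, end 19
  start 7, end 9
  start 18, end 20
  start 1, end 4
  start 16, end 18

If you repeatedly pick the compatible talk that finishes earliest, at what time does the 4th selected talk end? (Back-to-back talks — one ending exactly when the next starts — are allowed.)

18

Sort by end time and greedily take each interval whose start is ≥ the last chosen end.
By end time: (2,3), (1,4), (0,7), (6,8), (7,9), (11,12), (16,18), (16,19), (18,20).
Pick (2,3); next start ≥ 3 → (6,8); next start ≥ 8 → (11,12); next start ≥ 12 → (16,18); next start ≥ 18 → (18,20).
Selected: (2,3) (6,8) (11,12) (16,18) (18,20)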